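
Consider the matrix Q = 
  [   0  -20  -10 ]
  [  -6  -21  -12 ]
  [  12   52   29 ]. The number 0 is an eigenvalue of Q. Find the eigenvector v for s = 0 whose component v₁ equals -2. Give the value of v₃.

8

Q = [[0, -20, -10], [-6, -21, -12], [12, 52, 29]].
Solving (Q)v = 0 gives the eigenspace spanned by (-2, -4, 8).
With v₁ = -2, v = (-2, -4, 8), so v₃ = 8.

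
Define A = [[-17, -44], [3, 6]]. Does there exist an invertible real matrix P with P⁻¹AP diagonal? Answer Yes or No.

Yes

Characteristic polynomial: p(μ) = μ^2 + 11μ + 30 = (μ + 5)(μ + 6).
All 2 eigenvalues are distinct, so A is diagonalizable.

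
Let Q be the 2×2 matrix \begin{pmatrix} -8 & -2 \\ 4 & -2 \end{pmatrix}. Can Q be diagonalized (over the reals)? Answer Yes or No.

Characteristic polynomial: p(λ) = λ^2 + 10λ + 24 = (λ + 4)(λ + 6).
All 2 eigenvalues are distinct, so Q is diagonalizable.

Yes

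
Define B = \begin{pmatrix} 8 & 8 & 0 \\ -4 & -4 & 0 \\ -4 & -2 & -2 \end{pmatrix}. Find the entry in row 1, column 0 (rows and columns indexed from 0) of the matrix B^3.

Characteristic polynomial: t^3 - 2t^2 - 8t = t(t - 4)(t + 2), so the eigenvalues are -2, 0, 4.
t=0: eigenvector (-1, 1, 1).
t=4: eigenvector (-2, 1, 1).
t=-2: eigenvector (0, 0, 1).
P = [[-1, -2, 0], [1, 1, 0], [1, 1, 1]], D = diag(0, 4, -2), P⁻¹ = [[1, 2, 0], [-1, -1, 0], [0, -1, 1]].
B³ = P·diag(0, 64, -8)·P⁻¹ = [[128, 128, 0], [-64, -64, 0], [-64, -56, -8]].
The requested entry is -64.

-64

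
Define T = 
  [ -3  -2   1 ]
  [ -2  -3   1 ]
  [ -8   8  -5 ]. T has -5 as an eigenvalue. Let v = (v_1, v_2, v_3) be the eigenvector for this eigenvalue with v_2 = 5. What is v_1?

T + 5I = [[2, -2, 1], [-2, 2, 1], [-8, 8, 0]].
Solving (T + 5I)v = 0 gives the eigenspace spanned by (5, 5, 0).
With v_2 = 5, v = (5, 5, 0), so v_1 = 5.

5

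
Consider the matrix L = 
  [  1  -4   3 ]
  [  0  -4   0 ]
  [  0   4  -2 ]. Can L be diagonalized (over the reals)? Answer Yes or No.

Yes

Characteristic polynomial: p(λ) = λ^3 + 5λ^2 + 2λ - 8 = (λ - 1)(λ + 2)(λ + 4).
All 3 eigenvalues are distinct, so L is diagonalizable.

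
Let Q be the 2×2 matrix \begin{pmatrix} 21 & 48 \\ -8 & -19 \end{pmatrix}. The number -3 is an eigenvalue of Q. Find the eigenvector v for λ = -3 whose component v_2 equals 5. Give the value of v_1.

Q + 3I = [[24, 48], [-8, -16]].
Solving (Q + 3I)v = 0 gives the eigenspace spanned by (-10, 5).
With v_2 = 5, v = (-10, 5), so v_1 = -10.

-10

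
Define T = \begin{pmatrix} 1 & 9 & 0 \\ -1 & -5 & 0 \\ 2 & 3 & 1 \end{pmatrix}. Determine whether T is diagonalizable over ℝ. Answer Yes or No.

No

Characteristic polynomial: p(s) = s^3 + 3s^2 - 4 = (s - 1)(s + 2)^2.
s = -2 has algebraic multiplicity 2; rank(T + 2I) = 2, so geometric multiplicity = 1.
Geometric multiplicity < algebraic multiplicity, so T is not diagonalizable.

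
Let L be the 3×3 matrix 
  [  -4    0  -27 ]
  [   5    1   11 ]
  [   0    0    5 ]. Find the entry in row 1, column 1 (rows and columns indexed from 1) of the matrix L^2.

Characteristic polynomial: μ^3 - 2μ^2 - 19μ + 20 = (μ - 5)(μ - 1)(μ + 4), so the eigenvalues are -4, 1, 5.
μ=-4: eigenvector (1, -1, 0).
μ=1: eigenvector (0, 1, 0).
μ=5: eigenvector (-3, -1, 1).
P = [[1, 0, -3], [-1, 1, -1], [0, 0, 1]], D = diag(-4, 1, 5), P⁻¹ = [[1, 0, 3], [1, 1, 4], [0, 0, 1]].
L² = P·diag(16, 1, 25)·P⁻¹ = [[16, 0, -27], [-15, 1, -69], [0, 0, 25]].
The requested entry is 16.

16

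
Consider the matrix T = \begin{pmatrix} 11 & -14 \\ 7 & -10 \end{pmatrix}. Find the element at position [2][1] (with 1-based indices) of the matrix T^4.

175

Characteristic polynomial: λ^2 - λ - 12 = (λ - 4)(λ + 3), so the eigenvalues are -3, 4.
λ=4: eigenvector (2, 1).
λ=-3: eigenvector (-1, -1).
P = [[2, -1], [1, -1]], D = diag(4, -3), P⁻¹ = [[1, -1], [1, -2]].
T⁴ = P·diag(256, 81)·P⁻¹ = [[431, -350], [175, -94]].
The requested entry is 175.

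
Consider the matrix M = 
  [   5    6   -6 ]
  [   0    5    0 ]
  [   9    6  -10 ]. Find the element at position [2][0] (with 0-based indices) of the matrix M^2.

Characteristic polynomial: t^3 - 21t - 20 = (t - 5)(t + 1)(t + 4), so the eigenvalues are -4, -1, 5.
t=-1: eigenvector (1, 0, 1).
t=5: eigenvector (1, 1, 1).
t=-4: eigenvector (2, 0, 3).
P = [[1, 1, 2], [0, 1, 0], [1, 1, 3]], D = diag(-1, 5, -4), P⁻¹ = [[3, -1, -2], [0, 1, 0], [-1, 0, 1]].
M² = P·diag(1, 25, 16)·P⁻¹ = [[-29, 24, 30], [0, 25, 0], [-45, 24, 46]].
The requested entry is -45.

-45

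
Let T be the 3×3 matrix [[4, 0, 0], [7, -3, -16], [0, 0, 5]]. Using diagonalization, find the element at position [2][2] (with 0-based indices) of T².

25

Characteristic polynomial: μ^3 - 6μ^2 - 7μ + 60 = (μ - 5)(μ - 4)(μ + 3), so the eigenvalues are -3, 4, 5.
μ=5: eigenvector (0, -2, 1).
μ=-3: eigenvector (0, 1, 0).
μ=4: eigenvector (1, 1, 0).
P = [[0, 0, 1], [-2, 1, 1], [1, 0, 0]], D = diag(5, -3, 4), P⁻¹ = [[0, 0, 1], [-1, 1, 2], [1, 0, 0]].
T² = P·diag(25, 9, 16)·P⁻¹ = [[16, 0, 0], [7, 9, -32], [0, 0, 25]].
The requested entry is 25.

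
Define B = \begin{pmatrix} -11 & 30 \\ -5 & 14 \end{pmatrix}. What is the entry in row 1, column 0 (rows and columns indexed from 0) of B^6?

-4095

Characteristic polynomial: t^2 - 3t - 4 = (t - 4)(t + 1), so the eigenvalues are -1, 4.
t=4: eigenvector (2, 1).
t=-1: eigenvector (3, 1).
P = [[2, 3], [1, 1]], D = diag(4, -1), P⁻¹ = [[-1, 3], [1, -2]].
B⁶ = P·diag(4096, 1)·P⁻¹ = [[-8189, 24570], [-4095, 12286]].
The requested entry is -4095.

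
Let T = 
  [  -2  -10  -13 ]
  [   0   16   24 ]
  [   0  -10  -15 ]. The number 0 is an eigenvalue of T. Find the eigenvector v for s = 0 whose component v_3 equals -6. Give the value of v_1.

T = [[-2, -10, -13], [0, 16, 24], [0, -10, -15]].
Solving (T)v = 0 gives the eigenspace spanned by (-6, 9, -6).
With v_3 = -6, v = (-6, 9, -6), so v_1 = -6.

-6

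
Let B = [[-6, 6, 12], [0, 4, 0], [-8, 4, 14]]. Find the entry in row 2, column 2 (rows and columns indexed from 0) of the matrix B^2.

Characteristic polynomial: r^3 - 12r^2 + 44r - 48 = (r - 6)(r - 4)(r - 2), so the eigenvalues are 2, 4, 6.
r=6: eigenvector (1, 0, 1).
r=4: eigenvector (3, 1, 2).
r=2: eigenvector (3, 0, 2).
P = [[1, 3, 3], [0, 1, 0], [1, 2, 2]], D = diag(6, 4, 2), P⁻¹ = [[-2, 0, 3], [0, 1, 0], [1, -1, -1]].
B² = P·diag(36, 16, 4)·P⁻¹ = [[-60, 36, 96], [0, 16, 0], [-64, 24, 100]].
The requested entry is 100.

100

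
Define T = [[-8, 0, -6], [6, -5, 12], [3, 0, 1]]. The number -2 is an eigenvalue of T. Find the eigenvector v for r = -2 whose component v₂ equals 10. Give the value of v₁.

-5

T + 2I = [[-6, 0, -6], [6, -3, 12], [3, 0, 3]].
Solving (T + 2I)v = 0 gives the eigenspace spanned by (-5, 10, 5).
With v₂ = 10, v = (-5, 10, 5), so v₁ = -5.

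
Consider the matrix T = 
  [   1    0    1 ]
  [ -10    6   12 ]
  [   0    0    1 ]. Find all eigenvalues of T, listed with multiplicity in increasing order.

Characteristic polynomial: p(λ) = λ^3 - 8λ^2 + 13λ - 6 = (λ - 6)(λ - 1)^2.
Roots (with multiplicity): 1, 1, 6.

1, 1, 6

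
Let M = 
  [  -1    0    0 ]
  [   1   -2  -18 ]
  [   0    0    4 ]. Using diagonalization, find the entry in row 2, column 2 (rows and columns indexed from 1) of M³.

-8

Characteristic polynomial: s^3 - s^2 - 10s - 8 = (s - 4)(s + 1)(s + 2), so the eigenvalues are -2, -1, 4.
s=-1: eigenvector (1, 1, 0).
s=-2: eigenvector (0, 1, 0).
s=4: eigenvector (0, -3, 1).
P = [[1, 0, 0], [1, 1, -3], [0, 0, 1]], D = diag(-1, -2, 4), P⁻¹ = [[1, 0, 0], [-1, 1, 3], [0, 0, 1]].
M³ = P·diag(-1, -8, 64)·P⁻¹ = [[-1, 0, 0], [7, -8, -216], [0, 0, 64]].
The requested entry is -8.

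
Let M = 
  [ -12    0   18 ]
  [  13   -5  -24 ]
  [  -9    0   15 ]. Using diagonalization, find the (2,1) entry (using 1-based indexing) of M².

Characteristic polynomial: μ^3 + 2μ^2 - 33μ - 90 = (μ - 6)(μ + 3)(μ + 5), so the eigenvalues are -5, -3, 6.
μ=-3: eigenvector (2, 1, 1).
μ=6: eigenvector (1, -1, 1).
μ=-5: eigenvector (0, 1, 0).
P = [[2, 1, 0], [1, -1, 1], [1, 1, 0]], D = diag(-3, 6, -5), P⁻¹ = [[1, 0, -1], [-1, 0, 2], [-2, 1, 3]].
M² = P·diag(9, 36, 25)·P⁻¹ = [[-18, 0, 54], [-5, 25, -6], [-27, 0, 63]].
The requested entry is -5.

-5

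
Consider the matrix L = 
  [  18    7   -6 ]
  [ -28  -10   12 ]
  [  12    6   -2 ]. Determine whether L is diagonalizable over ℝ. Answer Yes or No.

No

Characteristic polynomial: p(μ) = μ^3 - 6μ^2 + 32 = (μ - 4)^2(μ + 2).
μ = 4 has algebraic multiplicity 2; rank(L − 4I) = 2, so geometric multiplicity = 1.
Geometric multiplicity < algebraic multiplicity, so L is not diagonalizable.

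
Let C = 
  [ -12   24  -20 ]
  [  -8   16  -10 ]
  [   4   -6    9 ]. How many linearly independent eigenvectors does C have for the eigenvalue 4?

2

C − 4I = [[-16, 24, -20], [-8, 12, -10], [4, -6, 5]].
This matrix has rank 1, so its null space has dimension 3 − 1 = 2.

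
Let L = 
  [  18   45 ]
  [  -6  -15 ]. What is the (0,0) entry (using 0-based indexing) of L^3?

162

Characteristic polynomial: μ^2 - 3μ = μ(μ - 3), so the eigenvalues are 0, 3.
μ=3: eigenvector (3, -1).
μ=0: eigenvector (5, -2).
P = [[3, 5], [-1, -2]], D = diag(3, 0), P⁻¹ = [[2, 5], [-1, -3]].
L³ = P·diag(27, 0)·P⁻¹ = [[162, 405], [-54, -135]].
The requested entry is 162.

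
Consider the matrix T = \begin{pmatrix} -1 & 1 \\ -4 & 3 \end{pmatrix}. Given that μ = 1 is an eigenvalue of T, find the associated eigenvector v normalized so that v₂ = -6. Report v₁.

-3

T − 1I = [[-2, 1], [-4, 2]].
Solving (T − 1I)v = 0 gives the eigenspace spanned by (-3, -6).
With v₂ = -6, v = (-3, -6), so v₁ = -3.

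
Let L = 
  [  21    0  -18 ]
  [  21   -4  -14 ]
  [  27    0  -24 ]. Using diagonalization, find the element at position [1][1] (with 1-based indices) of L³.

Characteristic polynomial: λ^3 + 7λ^2 - 6λ - 72 = (λ - 3)(λ + 4)(λ + 6), so the eigenvalues are -6, -4, 3.
λ=3: eigenvector (1, 1, 1).
λ=-6: eigenvector (2, 0, 3).
λ=-4: eigenvector (0, 1, 0).
P = [[1, 2, 0], [1, 0, 1], [1, 3, 0]], D = diag(3, -6, -4), P⁻¹ = [[3, 0, -2], [-1, 0, 1], [-3, 1, 2]].
L³ = P·diag(27, -216, -64)·P⁻¹ = [[513, 0, -486], [273, -64, -182], [729, 0, -702]].
The requested entry is 513.

513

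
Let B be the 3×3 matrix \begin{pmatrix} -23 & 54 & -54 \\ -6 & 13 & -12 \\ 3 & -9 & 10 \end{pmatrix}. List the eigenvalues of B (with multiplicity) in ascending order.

Characteristic polynomial: p(μ) = μ^3 - 21μ + 20 = (μ - 4)(μ - 1)(μ + 5).
Roots (with multiplicity): -5, 1, 4.

-5, 1, 4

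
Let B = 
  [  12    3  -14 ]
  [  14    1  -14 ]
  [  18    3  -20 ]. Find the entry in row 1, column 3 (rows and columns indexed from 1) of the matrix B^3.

-434

Characteristic polynomial: t^3 + 7t^2 + 4t - 12 = (t - 1)(t + 2)(t + 6), so the eigenvalues are -6, -2, 1.
t=1: eigenvector (1, 1, 1).
t=-2: eigenvector (-1, 0, -1).
t=-6: eigenvector (2, 2, 3).
P = [[1, -1, 2], [1, 0, 2], [1, -1, 3]], D = diag(1, -2, -6), P⁻¹ = [[2, 1, -2], [-1, 1, 0], [-1, 0, 1]].
B³ = P·diag(1, -8, -216)·P⁻¹ = [[426, 9, -434], [434, 1, -434], [642, 9, -650]].
The requested entry is -434.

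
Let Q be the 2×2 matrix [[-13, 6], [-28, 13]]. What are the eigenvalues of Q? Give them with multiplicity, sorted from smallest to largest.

-1, 1

Characteristic polynomial: p(r) = r^2 - 1 = (r - 1)(r + 1).
Roots (with multiplicity): -1, 1.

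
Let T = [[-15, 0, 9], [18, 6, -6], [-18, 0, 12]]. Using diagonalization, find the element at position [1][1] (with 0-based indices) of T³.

Characteristic polynomial: μ^3 - 3μ^2 - 36μ + 108 = (μ - 6)(μ - 3)(μ + 6), so the eigenvalues are -6, 3, 6.
μ=3: eigenvector (-1, 2, -2).
μ=6: eigenvector (0, 1, 0).
μ=-6: eigenvector (1, -1, 1).
P = [[-1, 0, 1], [2, 1, -1], [-2, 0, 1]], D = diag(3, 6, -6), P⁻¹ = [[1, 0, -1], [0, 1, 1], [2, 0, -1]].
T³ = P·diag(27, 216, -216)·P⁻¹ = [[-459, 0, 243], [486, 216, -54], [-486, 0, 270]].
The requested entry is 216.

216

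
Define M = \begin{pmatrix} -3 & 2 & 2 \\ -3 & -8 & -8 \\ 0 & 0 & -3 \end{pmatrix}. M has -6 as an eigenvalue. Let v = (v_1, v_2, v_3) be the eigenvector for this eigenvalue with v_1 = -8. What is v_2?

12

M + 6I = [[3, 2, 2], [-3, -2, -8], [0, 0, 3]].
Solving (M + 6I)v = 0 gives the eigenspace spanned by (-8, 12, 0).
With v_1 = -8, v = (-8, 12, 0), so v_2 = 12.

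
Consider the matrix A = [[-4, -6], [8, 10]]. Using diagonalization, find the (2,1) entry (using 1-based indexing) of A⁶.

16128

Characteristic polynomial: λ^2 - 6λ + 8 = (λ - 4)(λ - 2), so the eigenvalues are 2, 4.
λ=2: eigenvector (1, -1).
λ=4: eigenvector (-3, 4).
P = [[1, -3], [-1, 4]], D = diag(2, 4), P⁻¹ = [[4, 3], [1, 1]].
A⁶ = P·diag(64, 4096)·P⁻¹ = [[-12032, -12096], [16128, 16192]].
The requested entry is 16128.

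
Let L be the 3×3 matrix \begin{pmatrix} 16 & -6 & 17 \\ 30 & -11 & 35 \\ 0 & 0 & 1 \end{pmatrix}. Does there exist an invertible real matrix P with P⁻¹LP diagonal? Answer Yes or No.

No

Characteristic polynomial: p(r) = r^3 - 6r^2 + 9r - 4 = (r - 4)(r - 1)^2.
r = 1 has algebraic multiplicity 2; rank(L − 1I) = 2, so geometric multiplicity = 1.
Geometric multiplicity < algebraic multiplicity, so L is not diagonalizable.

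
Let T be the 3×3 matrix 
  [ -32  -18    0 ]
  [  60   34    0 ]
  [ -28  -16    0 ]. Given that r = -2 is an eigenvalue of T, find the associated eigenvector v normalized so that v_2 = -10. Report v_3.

T + 2I = [[-30, -18, 0], [60, 36, 0], [-28, -16, 2]].
Solving (T + 2I)v = 0 gives the eigenspace spanned by (6, -10, 4).
With v_2 = -10, v = (6, -10, 4), so v_3 = 4.

4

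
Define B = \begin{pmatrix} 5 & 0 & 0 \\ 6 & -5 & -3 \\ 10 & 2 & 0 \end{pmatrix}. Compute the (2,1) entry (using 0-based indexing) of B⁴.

-130

Characteristic polynomial: t^3 - 19t - 30 = (t - 5)(t + 2)(t + 3), so the eigenvalues are -3, -2, 5.
t=5: eigenvector (1, 0, 2).
t=-3: eigenvector (0, 3, -2).
t=-2: eigenvector (0, -1, 1).
P = [[1, 0, 0], [0, 3, -1], [2, -2, 1]], D = diag(5, -3, -2), P⁻¹ = [[1, 0, 0], [-2, 1, 1], [-6, 2, 3]].
B⁴ = P·diag(625, 81, 16)·P⁻¹ = [[625, 0, 0], [-390, 211, 195], [1478, -130, -114]].
The requested entry is -130.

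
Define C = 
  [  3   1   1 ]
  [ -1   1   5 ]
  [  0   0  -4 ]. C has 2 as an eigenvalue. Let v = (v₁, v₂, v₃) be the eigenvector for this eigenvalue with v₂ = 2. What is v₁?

-2

C − 2I = [[1, 1, 1], [-1, -1, 5], [0, 0, -6]].
Solving (C − 2I)v = 0 gives the eigenspace spanned by (-2, 2, 0).
With v₂ = 2, v = (-2, 2, 0), so v₁ = -2.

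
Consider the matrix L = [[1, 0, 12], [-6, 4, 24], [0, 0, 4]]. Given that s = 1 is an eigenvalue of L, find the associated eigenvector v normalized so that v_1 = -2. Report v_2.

L − 1I = [[0, 0, 12], [-6, 3, 24], [0, 0, 3]].
Solving (L − 1I)v = 0 gives the eigenspace spanned by (-2, -4, 0).
With v_1 = -2, v = (-2, -4, 0), so v_2 = -4.

-4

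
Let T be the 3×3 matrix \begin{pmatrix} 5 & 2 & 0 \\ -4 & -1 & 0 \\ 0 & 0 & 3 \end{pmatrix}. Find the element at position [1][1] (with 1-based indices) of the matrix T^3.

Characteristic polynomial: λ^3 - 7λ^2 + 15λ - 9 = (λ - 3)^2(λ - 1), so the eigenvalues are 1, 3, 3.
λ=1: eigenvector (-1, 2, 0).
λ=3: eigenvector (0, 0, 1).
λ=3: eigenvector (-1, 1, 0).
P = [[-1, 0, -1], [2, 0, 1], [0, 1, 0]], D = diag(1, 3, 3), P⁻¹ = [[1, 1, 0], [0, 0, 1], [-2, -1, 0]].
T³ = P·diag(1, 27, 27)·P⁻¹ = [[53, 26, 0], [-52, -25, 0], [0, 0, 27]].
The requested entry is 53.

53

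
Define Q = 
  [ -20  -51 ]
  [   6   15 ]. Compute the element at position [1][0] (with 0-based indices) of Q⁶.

-3990

Characteristic polynomial: s^2 + 5s + 6 = (s + 2)(s + 3), so the eigenvalues are -3, -2.
s=-3: eigenvector (-3, 1).
s=-2: eigenvector (-17, 6).
P = [[-3, -17], [1, 6]], D = diag(-3, -2), P⁻¹ = [[-6, -17], [1, 3]].
Q⁶ = P·diag(729, 64)·P⁻¹ = [[12034, 33915], [-3990, -11241]].
The requested entry is -3990.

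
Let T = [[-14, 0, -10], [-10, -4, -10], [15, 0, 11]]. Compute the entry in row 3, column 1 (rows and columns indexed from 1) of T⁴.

-765

Characteristic polynomial: s^3 + 7s^2 + 8s - 16 = (s - 1)(s + 4)^2, so the eigenvalues are -4, -4, 1.
s=1: eigenvector (-2, -2, 3).
s=-4: eigenvector (2, 1, -2).
s=-4: eigenvector (-1, 0, 1).
P = [[-2, 2, -1], [-2, 1, 0], [3, -2, 1]], D = diag(1, -4, -4), P⁻¹ = [[1, 0, 1], [2, 1, 2], [1, 2, 2]].
T⁴ = P·diag(1, 256, 256)·P⁻¹ = [[766, 0, 510], [510, 256, 510], [-765, 0, -509]].
The requested entry is -765.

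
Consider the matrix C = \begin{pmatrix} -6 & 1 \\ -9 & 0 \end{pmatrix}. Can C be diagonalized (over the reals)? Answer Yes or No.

Characteristic polynomial: p(λ) = λ^2 + 6λ + 9 = (λ + 3)^2.
λ = -3 has algebraic multiplicity 2; rank(C + 3I) = 1, so geometric multiplicity = 1.
Geometric multiplicity < algebraic multiplicity, so C is not diagonalizable.

No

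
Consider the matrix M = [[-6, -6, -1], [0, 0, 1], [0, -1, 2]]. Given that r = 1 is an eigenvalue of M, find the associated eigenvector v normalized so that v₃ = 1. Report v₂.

1

M − 1I = [[-7, -6, -1], [0, -1, 1], [0, -1, 1]].
Solving (M − 1I)v = 0 gives the eigenspace spanned by (-1, 1, 1).
With v₃ = 1, v = (-1, 1, 1), so v₂ = 1.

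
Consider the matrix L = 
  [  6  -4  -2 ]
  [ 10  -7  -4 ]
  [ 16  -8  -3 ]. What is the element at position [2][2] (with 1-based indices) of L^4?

521

Characteristic polynomial: λ^3 + 4λ^2 + λ - 6 = (λ - 1)(λ + 2)(λ + 3), so the eigenvalues are -3, -2, 1.
λ=-3: eigenvector (2, 4, 1).
λ=1: eigenvector (0, 1, -2).
λ=-2: eigenvector (1, 2, 0).
P = [[2, 0, 1], [4, 1, 2], [1, -2, 0]], D = diag(-3, 1, -2), P⁻¹ = [[-4, 2, 1], [-2, 1, 0], [9, -4, -2]].
L⁴ = P·diag(81, 1, 16)·P⁻¹ = [[-504, 260, 130], [-1010, 521, 260], [-320, 160, 81]].
The requested entry is 521.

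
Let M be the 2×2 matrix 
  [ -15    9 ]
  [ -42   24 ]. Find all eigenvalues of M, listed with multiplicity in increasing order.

3, 6

Characteristic polynomial: p(s) = s^2 - 9s + 18 = (s - 6)(s - 3).
Roots (with multiplicity): 3, 6.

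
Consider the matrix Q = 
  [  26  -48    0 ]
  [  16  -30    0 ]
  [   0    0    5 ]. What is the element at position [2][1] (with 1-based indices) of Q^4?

-2560

Characteristic polynomial: λ^3 - λ^2 - 32λ + 60 = (λ - 5)(λ - 2)(λ + 6), so the eigenvalues are -6, 2, 5.
λ=-6: eigenvector (-3, -2, 0).
λ=2: eigenvector (2, 1, 0).
λ=5: eigenvector (0, 0, 1).
P = [[-3, 2, 0], [-2, 1, 0], [0, 0, 1]], D = diag(-6, 2, 5), P⁻¹ = [[1, -2, 0], [2, -3, 0], [0, 0, 1]].
Q⁴ = P·diag(1296, 16, 625)·P⁻¹ = [[-3824, 7680, 0], [-2560, 5136, 0], [0, 0, 625]].
The requested entry is -2560.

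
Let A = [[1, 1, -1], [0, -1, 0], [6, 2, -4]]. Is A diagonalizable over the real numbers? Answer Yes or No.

No

Characteristic polynomial: p(r) = r^3 + 4r^2 + 5r + 2 = (r + 1)^2(r + 2).
r = -1 has algebraic multiplicity 2; rank(A + 1I) = 2, so geometric multiplicity = 1.
Geometric multiplicity < algebraic multiplicity, so A is not diagonalizable.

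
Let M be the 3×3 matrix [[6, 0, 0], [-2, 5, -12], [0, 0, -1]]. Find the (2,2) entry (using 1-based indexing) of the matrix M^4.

Characteristic polynomial: λ^3 - 10λ^2 + 19λ + 30 = (λ - 6)(λ - 5)(λ + 1), so the eigenvalues are -1, 5, 6.
λ=6: eigenvector (1, -2, 0).
λ=5: eigenvector (0, 1, 0).
λ=-1: eigenvector (0, 2, 1).
P = [[1, 0, 0], [-2, 1, 2], [0, 0, 1]], D = diag(6, 5, -1), P⁻¹ = [[1, 0, 0], [2, 1, -2], [0, 0, 1]].
M⁴ = P·diag(1296, 625, 1)·P⁻¹ = [[1296, 0, 0], [-1342, 625, -1248], [0, 0, 1]].
The requested entry is 625.

625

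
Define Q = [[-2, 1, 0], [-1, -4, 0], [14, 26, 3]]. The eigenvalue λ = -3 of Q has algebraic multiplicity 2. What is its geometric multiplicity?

Q + 3I = [[1, 1, 0], [-1, -1, 0], [14, 26, 6]].
This matrix has rank 2, so its null space has dimension 3 − 2 = 1.

1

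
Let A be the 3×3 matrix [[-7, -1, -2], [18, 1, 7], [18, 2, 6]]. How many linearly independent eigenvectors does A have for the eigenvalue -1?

1

A + 1I = [[-6, -1, -2], [18, 2, 7], [18, 2, 7]].
This matrix has rank 2, so its null space has dimension 3 − 2 = 1.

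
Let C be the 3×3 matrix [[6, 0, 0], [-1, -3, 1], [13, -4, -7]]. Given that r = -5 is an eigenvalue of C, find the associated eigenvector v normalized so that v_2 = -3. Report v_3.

C + 5I = [[11, 0, 0], [-1, 2, 1], [13, -4, -2]].
Solving (C + 5I)v = 0 gives the eigenspace spanned by (0, -3, 6).
With v_2 = -3, v = (0, -3, 6), so v_3 = 6.

6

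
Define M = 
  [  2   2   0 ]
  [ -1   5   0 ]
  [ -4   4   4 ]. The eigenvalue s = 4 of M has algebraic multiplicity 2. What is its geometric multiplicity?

M − 4I = [[-2, 2, 0], [-1, 1, 0], [-4, 4, 0]].
This matrix has rank 1, so its null space has dimension 3 − 1 = 2.

2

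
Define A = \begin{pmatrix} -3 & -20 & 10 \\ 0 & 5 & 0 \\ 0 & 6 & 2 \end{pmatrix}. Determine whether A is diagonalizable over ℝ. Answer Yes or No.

Characteristic polynomial: p(μ) = μ^3 - 4μ^2 - 11μ + 30 = (μ - 5)(μ - 2)(μ + 3).
All 3 eigenvalues are distinct, so A is diagonalizable.

Yes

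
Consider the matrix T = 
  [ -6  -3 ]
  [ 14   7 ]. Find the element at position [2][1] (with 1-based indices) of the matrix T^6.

Characteristic polynomial: μ^2 - μ = μ(μ - 1), so the eigenvalues are 0, 1.
μ=1: eigenvector (-3, 7).
μ=0: eigenvector (1, -2).
P = [[-3, 1], [7, -2]], D = diag(1, 0), P⁻¹ = [[2, 1], [7, 3]].
T⁶ = P·diag(1, 0)·P⁻¹ = [[-6, -3], [14, 7]].
The requested entry is 14.

14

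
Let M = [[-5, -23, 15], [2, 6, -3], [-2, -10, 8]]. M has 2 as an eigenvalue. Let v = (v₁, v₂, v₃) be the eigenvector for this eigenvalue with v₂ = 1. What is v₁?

M − 2I = [[-7, -23, 15], [2, 4, -3], [-2, -10, 6]].
Solving (M − 2I)v = 0 gives the eigenspace spanned by (1, 1, 2).
With v₂ = 1, v = (1, 1, 2), so v₁ = 1.

1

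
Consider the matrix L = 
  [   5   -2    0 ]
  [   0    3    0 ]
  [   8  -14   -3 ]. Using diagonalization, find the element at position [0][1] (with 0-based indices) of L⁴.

Characteristic polynomial: t^3 - 5t^2 - 9t + 45 = (t - 5)(t - 3)(t + 3), so the eigenvalues are -3, 3, 5.
t=-3: eigenvector (0, 0, 1).
t=3: eigenvector (1, 1, -1).
t=5: eigenvector (1, 0, 1).
P = [[0, 1, 1], [0, 1, 0], [1, -1, 1]], D = diag(-3, 3, 5), P⁻¹ = [[-1, 2, 1], [0, 1, 0], [1, -1, 0]].
L⁴ = P·diag(81, 81, 625)·P⁻¹ = [[625, -544, 0], [0, 81, 0], [544, -544, 81]].
The requested entry is -544.

-544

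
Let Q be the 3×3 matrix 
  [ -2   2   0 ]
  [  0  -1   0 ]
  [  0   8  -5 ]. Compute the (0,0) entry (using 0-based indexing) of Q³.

Characteristic polynomial: t^3 + 8t^2 + 17t + 10 = (t + 1)(t + 2)(t + 5), so the eigenvalues are -5, -2, -1.
t=-2: eigenvector (1, 0, 0).
t=-1: eigenvector (2, 1, 2).
t=-5: eigenvector (0, 0, 1).
P = [[1, 2, 0], [0, 1, 0], [0, 2, 1]], D = diag(-2, -1, -5), P⁻¹ = [[1, -2, 0], [0, 1, 0], [0, -2, 1]].
Q³ = P·diag(-8, -1, -125)·P⁻¹ = [[-8, 14, 0], [0, -1, 0], [0, 248, -125]].
The requested entry is -8.

-8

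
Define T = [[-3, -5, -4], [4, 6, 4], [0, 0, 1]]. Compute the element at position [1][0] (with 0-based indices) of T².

Characteristic polynomial: λ^3 - 4λ^2 + 5λ - 2 = (λ - 2)(λ - 1)^2, so the eigenvalues are 1, 1, 2.
λ=1: eigenvector (1, 0, -1).
λ=2: eigenvector (-1, 1, 0).
λ=1: eigenvector (4, -4, 1).
P = [[1, -1, 4], [0, 1, -4], [-1, 0, 1]], D = diag(1, 2, 1), P⁻¹ = [[1, 1, 0], [4, 5, 4], [1, 1, 1]].
T² = P·diag(1, 4, 1)·P⁻¹ = [[-11, -15, -12], [12, 16, 12], [0, 0, 1]].
The requested entry is 12.

12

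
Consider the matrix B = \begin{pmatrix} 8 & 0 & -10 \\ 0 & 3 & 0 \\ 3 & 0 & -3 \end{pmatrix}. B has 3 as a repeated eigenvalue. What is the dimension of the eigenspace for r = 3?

2

B − 3I = [[5, 0, -10], [0, 0, 0], [3, 0, -6]].
This matrix has rank 1, so its null space has dimension 3 − 1 = 2.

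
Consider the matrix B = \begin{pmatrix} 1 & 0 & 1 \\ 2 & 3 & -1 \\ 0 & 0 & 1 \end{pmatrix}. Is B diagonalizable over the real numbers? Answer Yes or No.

No

Characteristic polynomial: p(r) = r^3 - 5r^2 + 7r - 3 = (r - 3)(r - 1)^2.
r = 1 has algebraic multiplicity 2; rank(B − 1I) = 2, so geometric multiplicity = 1.
Geometric multiplicity < algebraic multiplicity, so B is not diagonalizable.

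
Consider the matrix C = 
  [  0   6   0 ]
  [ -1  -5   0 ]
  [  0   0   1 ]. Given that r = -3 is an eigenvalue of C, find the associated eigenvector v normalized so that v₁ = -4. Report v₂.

C + 3I = [[3, 6, 0], [-1, -2, 0], [0, 0, 4]].
Solving (C + 3I)v = 0 gives the eigenspace spanned by (-4, 2, 0).
With v₁ = -4, v = (-4, 2, 0), so v₂ = 2.

2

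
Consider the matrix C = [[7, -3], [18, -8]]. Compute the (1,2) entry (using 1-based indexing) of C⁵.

-33

Characteristic polynomial: t^2 + t - 2 = (t - 1)(t + 2), so the eigenvalues are -2, 1.
t=-2: eigenvector (1, 3).
t=1: eigenvector (1, 2).
P = [[1, 1], [3, 2]], D = diag(-2, 1), P⁻¹ = [[-2, 1], [3, -1]].
C⁵ = P·diag(-32, 1)·P⁻¹ = [[67, -33], [198, -98]].
The requested entry is -33.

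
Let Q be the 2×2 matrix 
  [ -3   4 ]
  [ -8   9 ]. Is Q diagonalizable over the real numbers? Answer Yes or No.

Characteristic polynomial: p(μ) = μ^2 - 6μ + 5 = (μ - 5)(μ - 1).
All 2 eigenvalues are distinct, so Q is diagonalizable.

Yes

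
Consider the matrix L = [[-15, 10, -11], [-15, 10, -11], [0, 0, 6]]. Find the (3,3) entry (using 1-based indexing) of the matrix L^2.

Characteristic polynomial: t^3 - t^2 - 30t = t(t - 6)(t + 5), so the eigenvalues are -5, 0, 6.
t=0: eigenvector (2, 3, 0).
t=-5: eigenvector (1, 1, 0).
t=6: eigenvector (-1, -1, 1).
P = [[2, 1, -1], [3, 1, -1], [0, 0, 1]], D = diag(0, -5, 6), P⁻¹ = [[-1, 1, 0], [3, -2, 1], [0, 0, 1]].
L² = P·diag(0, 25, 36)·P⁻¹ = [[75, -50, -11], [75, -50, -11], [0, 0, 36]].
The requested entry is 36.

36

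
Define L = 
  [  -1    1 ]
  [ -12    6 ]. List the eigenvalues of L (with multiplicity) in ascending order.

2, 3

Characteristic polynomial: p(λ) = λ^2 - 5λ + 6 = (λ - 3)(λ - 2).
Roots (with multiplicity): 2, 3.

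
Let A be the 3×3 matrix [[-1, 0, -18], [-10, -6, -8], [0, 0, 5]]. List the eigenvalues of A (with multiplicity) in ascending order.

Characteristic polynomial: p(s) = s^3 + 2s^2 - 29s - 30 = (s - 5)(s + 1)(s + 6).
Roots (with multiplicity): -6, -1, 5.

-6, -1, 5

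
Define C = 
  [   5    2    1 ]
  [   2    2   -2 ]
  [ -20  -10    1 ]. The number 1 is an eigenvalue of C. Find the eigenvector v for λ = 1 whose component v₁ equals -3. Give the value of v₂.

C − 1I = [[4, 2, 1], [2, 1, -2], [-20, -10, 0]].
Solving (C − 1I)v = 0 gives the eigenspace spanned by (-3, 6, 0).
With v₁ = -3, v = (-3, 6, 0), so v₂ = 6.

6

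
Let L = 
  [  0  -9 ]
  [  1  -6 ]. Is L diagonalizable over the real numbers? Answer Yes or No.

Characteristic polynomial: p(t) = t^2 + 6t + 9 = (t + 3)^2.
t = -3 has algebraic multiplicity 2; rank(L + 3I) = 1, so geometric multiplicity = 1.
Geometric multiplicity < algebraic multiplicity, so L is not diagonalizable.

No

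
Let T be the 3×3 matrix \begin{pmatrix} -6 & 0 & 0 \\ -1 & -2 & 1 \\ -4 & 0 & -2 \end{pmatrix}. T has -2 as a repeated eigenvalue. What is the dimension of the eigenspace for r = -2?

1

T + 2I = [[-4, 0, 0], [-1, 0, 1], [-4, 0, 0]].
This matrix has rank 2, so its null space has dimension 3 − 2 = 1.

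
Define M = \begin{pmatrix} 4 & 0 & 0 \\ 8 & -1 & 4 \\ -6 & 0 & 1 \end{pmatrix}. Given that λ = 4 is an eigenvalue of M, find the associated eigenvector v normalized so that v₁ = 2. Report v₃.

-4

M − 4I = [[0, 0, 0], [8, -5, 4], [-6, 0, -3]].
Solving (M − 4I)v = 0 gives the eigenspace spanned by (2, 0, -4).
With v₁ = 2, v = (2, 0, -4), so v₃ = -4.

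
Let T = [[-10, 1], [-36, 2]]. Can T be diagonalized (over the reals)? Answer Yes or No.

Characteristic polynomial: p(λ) = λ^2 + 8λ + 16 = (λ + 4)^2.
λ = -4 has algebraic multiplicity 2; rank(T + 4I) = 1, so geometric multiplicity = 1.
Geometric multiplicity < algebraic multiplicity, so T is not diagonalizable.

No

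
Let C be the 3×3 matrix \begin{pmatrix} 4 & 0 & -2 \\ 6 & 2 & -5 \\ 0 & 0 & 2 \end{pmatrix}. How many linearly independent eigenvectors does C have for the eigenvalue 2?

C − 2I = [[2, 0, -2], [6, 0, -5], [0, 0, 0]].
This matrix has rank 2, so its null space has dimension 3 − 2 = 1.

1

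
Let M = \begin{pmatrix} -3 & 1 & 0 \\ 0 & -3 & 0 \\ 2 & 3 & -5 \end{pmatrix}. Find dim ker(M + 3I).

M + 3I = [[0, 1, 0], [0, 0, 0], [2, 3, -2]].
This matrix has rank 2, so its null space has dimension 3 − 2 = 1.

1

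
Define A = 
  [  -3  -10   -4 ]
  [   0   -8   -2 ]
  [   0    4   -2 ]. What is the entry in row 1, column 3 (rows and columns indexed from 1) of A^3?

-304

Characteristic polynomial: λ^3 + 13λ^2 + 54λ + 72 = (λ + 3)(λ + 4)(λ + 6), so the eigenvalues are -6, -4, -3.
λ=-4: eigenvector (-2, -1, 2).
λ=-6: eigenvector (2, 1, -1).
λ=-3: eigenvector (1, 0, 0).
P = [[-2, 2, 1], [-1, 1, 0], [2, -1, 0]], D = diag(-4, -6, -3), P⁻¹ = [[0, 1, 1], [0, 2, 1], [1, -2, 0]].
A³ = P·diag(-64, -216, -27)·P⁻¹ = [[-27, -682, -304], [0, -368, -152], [0, 304, 88]].
The requested entry is -304.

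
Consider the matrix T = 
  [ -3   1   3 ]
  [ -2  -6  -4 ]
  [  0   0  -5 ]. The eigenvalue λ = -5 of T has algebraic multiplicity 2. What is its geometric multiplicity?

1

T + 5I = [[2, 1, 3], [-2, -1, -4], [0, 0, 0]].
This matrix has rank 2, so its null space has dimension 3 − 2 = 1.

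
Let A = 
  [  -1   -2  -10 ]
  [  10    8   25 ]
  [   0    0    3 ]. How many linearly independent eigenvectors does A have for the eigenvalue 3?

2

A − 3I = [[-4, -2, -10], [10, 5, 25], [0, 0, 0]].
This matrix has rank 1, so its null space has dimension 3 − 1 = 2.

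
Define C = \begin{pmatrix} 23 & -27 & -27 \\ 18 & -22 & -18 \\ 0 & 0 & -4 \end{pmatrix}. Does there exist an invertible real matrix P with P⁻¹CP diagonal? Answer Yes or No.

Yes

Characteristic polynomial: p(μ) = μ^3 + 3μ^2 - 24μ - 80 = (μ - 5)(μ + 4)^2.
μ = -4 has algebraic multiplicity 2; rank(C + 4I) = 1, so geometric multiplicity = 2.
Every eigenvalue has geometric = algebraic multiplicity, so C is diagonalizable.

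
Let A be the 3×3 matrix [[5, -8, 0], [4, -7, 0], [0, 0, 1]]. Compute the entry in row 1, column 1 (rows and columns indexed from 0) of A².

17

Characteristic polynomial: t^3 + t^2 - 5t + 3 = (t - 1)^2(t + 3), so the eigenvalues are -3, 1, 1.
t=1: eigenvector (2, 1, 0).
t=1: eigenvector (0, 0, 1).
t=-3: eigenvector (1, 1, 0).
P = [[2, 0, 1], [1, 0, 1], [0, 1, 0]], D = diag(1, 1, -3), P⁻¹ = [[1, -1, 0], [0, 0, 1], [-1, 2, 0]].
A² = P·diag(1, 1, 9)·P⁻¹ = [[-7, 16, 0], [-8, 17, 0], [0, 0, 1]].
The requested entry is 17.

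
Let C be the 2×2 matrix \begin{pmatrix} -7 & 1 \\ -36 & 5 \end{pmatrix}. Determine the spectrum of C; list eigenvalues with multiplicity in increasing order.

Characteristic polynomial: p(t) = t^2 + 2t + 1 = (t + 1)^2.
Roots (with multiplicity): -1, -1.

-1, -1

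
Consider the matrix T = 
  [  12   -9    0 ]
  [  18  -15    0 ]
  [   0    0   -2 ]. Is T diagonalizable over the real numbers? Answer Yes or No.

Yes

Characteristic polynomial: p(s) = s^3 + 5s^2 - 12s - 36 = (s - 3)(s + 2)(s + 6).
All 3 eigenvalues are distinct, so T is diagonalizable.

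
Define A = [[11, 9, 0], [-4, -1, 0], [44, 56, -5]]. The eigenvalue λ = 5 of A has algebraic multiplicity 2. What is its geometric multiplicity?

A − 5I = [[6, 9, 0], [-4, -6, 0], [44, 56, -10]].
This matrix has rank 2, so its null space has dimension 3 − 2 = 1.

1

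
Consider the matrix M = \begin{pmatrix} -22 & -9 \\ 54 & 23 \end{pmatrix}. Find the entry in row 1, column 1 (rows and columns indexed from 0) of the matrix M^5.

Characteristic polynomial: s^2 - s - 20 = (s - 5)(s + 4), so the eigenvalues are -4, 5.
s=-4: eigenvector (1, -2).
s=5: eigenvector (-1, 3).
P = [[1, -1], [-2, 3]], D = diag(-4, 5), P⁻¹ = [[3, 1], [2, 1]].
M⁵ = P·diag(-1024, 3125)·P⁻¹ = [[-9322, -4149], [24894, 11423]].
The requested entry is 11423.

11423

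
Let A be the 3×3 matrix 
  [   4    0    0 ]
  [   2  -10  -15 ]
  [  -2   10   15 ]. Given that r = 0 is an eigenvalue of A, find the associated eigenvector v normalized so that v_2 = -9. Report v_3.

A = [[4, 0, 0], [2, -10, -15], [-2, 10, 15]].
Solving (A)v = 0 gives the eigenspace spanned by (0, -9, 6).
With v_2 = -9, v = (0, -9, 6), so v_3 = 6.

6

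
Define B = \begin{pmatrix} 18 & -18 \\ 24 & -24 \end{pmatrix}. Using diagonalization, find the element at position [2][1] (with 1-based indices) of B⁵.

31104

Characteristic polynomial: s^2 + 6s = s(s + 6), so the eigenvalues are -6, 0.
s=0: eigenvector (1, 1).
s=-6: eigenvector (3, 4).
P = [[1, 3], [1, 4]], D = diag(0, -6), P⁻¹ = [[4, -3], [-1, 1]].
B⁵ = P·diag(0, -7776)·P⁻¹ = [[23328, -23328], [31104, -31104]].
The requested entry is 31104.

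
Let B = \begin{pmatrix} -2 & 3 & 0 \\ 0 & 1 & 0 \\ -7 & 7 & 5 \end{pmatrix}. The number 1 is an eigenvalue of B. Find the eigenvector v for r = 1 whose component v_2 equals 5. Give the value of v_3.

0

B − 1I = [[-3, 3, 0], [0, 0, 0], [-7, 7, 4]].
Solving (B − 1I)v = 0 gives the eigenspace spanned by (5, 5, 0).
With v_2 = 5, v = (5, 5, 0), so v_3 = 0.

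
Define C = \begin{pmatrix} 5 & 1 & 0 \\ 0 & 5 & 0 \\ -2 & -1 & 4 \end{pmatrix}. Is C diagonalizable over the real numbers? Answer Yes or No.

Characteristic polynomial: p(r) = r^3 - 14r^2 + 65r - 100 = (r - 5)^2(r - 4).
r = 5 has algebraic multiplicity 2; rank(C − 5I) = 2, so geometric multiplicity = 1.
Geometric multiplicity < algebraic multiplicity, so C is not diagonalizable.

No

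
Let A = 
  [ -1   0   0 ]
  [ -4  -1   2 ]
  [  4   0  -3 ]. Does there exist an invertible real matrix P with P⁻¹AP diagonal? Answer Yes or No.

Characteristic polynomial: p(μ) = μ^3 + 5μ^2 + 7μ + 3 = (μ + 1)^2(μ + 3).
μ = -1 has algebraic multiplicity 2; rank(A + 1I) = 1, so geometric multiplicity = 2.
Every eigenvalue has geometric = algebraic multiplicity, so A is diagonalizable.

Yes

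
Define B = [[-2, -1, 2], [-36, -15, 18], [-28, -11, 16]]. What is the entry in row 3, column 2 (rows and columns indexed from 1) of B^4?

1085

Characteristic polynomial: λ^3 + λ^2 - 24λ + 36 = (λ - 3)(λ - 2)(λ + 6), so the eigenvalues are -6, 2, 3.
λ=2: eigenvector (1, 0, 2).
λ=3: eigenvector (-1, -1, -3).
λ=-6: eigenvector (0, 2, 1).
P = [[1, -1, 0], [0, -1, 2], [2, -3, 1]], D = diag(2, 3, -6), P⁻¹ = [[5, 1, -2], [4, 1, -2], [2, 1, -1]].
B⁴ = P·diag(16, 81, 1296)·P⁻¹ = [[-244, -65, 130], [4860, 2511, -2430], [1780, 1085, -874]].
The requested entry is 1085.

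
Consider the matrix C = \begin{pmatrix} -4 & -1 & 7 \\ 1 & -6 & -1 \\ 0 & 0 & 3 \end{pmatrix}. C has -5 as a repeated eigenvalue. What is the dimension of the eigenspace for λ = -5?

C + 5I = [[1, -1, 7], [1, -1, -1], [0, 0, 8]].
This matrix has rank 2, so its null space has dimension 3 − 2 = 1.

1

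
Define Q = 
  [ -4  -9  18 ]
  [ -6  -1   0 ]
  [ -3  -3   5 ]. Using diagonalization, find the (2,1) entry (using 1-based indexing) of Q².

Characteristic polynomial: s^3 - 21s - 20 = (s - 5)(s + 1)(s + 4), so the eigenvalues are -4, -1, 5.
s=-4: eigenvector (1, 2, 1).
s=5: eigenvector (-1, 1, 0).
s=-1: eigenvector (0, 2, 1).
P = [[1, -1, 0], [2, 1, 2], [1, 0, 1]], D = diag(-4, 5, -1), P⁻¹ = [[1, 1, -2], [0, 1, -2], [-1, -1, 3]].
Q² = P·diag(16, 25, 1)·P⁻¹ = [[16, -9, 18], [30, 55, -108], [15, 15, -29]].
The requested entry is 30.

30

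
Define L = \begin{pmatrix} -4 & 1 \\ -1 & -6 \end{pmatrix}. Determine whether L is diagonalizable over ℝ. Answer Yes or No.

No

Characteristic polynomial: p(r) = r^2 + 10r + 25 = (r + 5)^2.
r = -5 has algebraic multiplicity 2; rank(L + 5I) = 1, so geometric multiplicity = 1.
Geometric multiplicity < algebraic multiplicity, so L is not diagonalizable.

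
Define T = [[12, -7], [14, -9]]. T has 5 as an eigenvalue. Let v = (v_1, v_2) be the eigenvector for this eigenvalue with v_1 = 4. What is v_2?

T − 5I = [[7, -7], [14, -14]].
Solving (T − 5I)v = 0 gives the eigenspace spanned by (4, 4).
With v_1 = 4, v = (4, 4), so v_2 = 4.

4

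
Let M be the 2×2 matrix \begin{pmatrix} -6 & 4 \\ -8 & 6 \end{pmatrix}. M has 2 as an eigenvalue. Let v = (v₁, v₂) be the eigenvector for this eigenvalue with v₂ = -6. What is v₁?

-3

M − 2I = [[-8, 4], [-8, 4]].
Solving (M − 2I)v = 0 gives the eigenspace spanned by (-3, -6).
With v₂ = -6, v = (-3, -6), so v₁ = -3.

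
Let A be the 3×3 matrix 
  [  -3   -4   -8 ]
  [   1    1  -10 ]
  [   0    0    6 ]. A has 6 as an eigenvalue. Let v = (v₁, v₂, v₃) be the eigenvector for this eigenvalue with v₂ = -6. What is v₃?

A − 6I = [[-9, -4, -8], [1, -5, -10], [0, 0, 0]].
Solving (A − 6I)v = 0 gives the eigenspace spanned by (0, -6, 3).
With v₂ = -6, v = (0, -6, 3), so v₃ = 3.

3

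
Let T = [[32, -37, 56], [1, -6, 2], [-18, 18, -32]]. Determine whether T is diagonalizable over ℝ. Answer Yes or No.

No

Characteristic polynomial: p(r) = r^3 + 6r^2 - 15r - 100 = (r - 4)(r + 5)^2.
r = -5 has algebraic multiplicity 2; rank(T + 5I) = 2, so geometric multiplicity = 1.
Geometric multiplicity < algebraic multiplicity, so T is not diagonalizable.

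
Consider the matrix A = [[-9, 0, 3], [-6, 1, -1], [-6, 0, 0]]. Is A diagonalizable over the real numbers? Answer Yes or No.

Yes

Characteristic polynomial: p(t) = t^3 + 8t^2 + 9t - 18 = (t - 1)(t + 3)(t + 6).
All 3 eigenvalues are distinct, so A is diagonalizable.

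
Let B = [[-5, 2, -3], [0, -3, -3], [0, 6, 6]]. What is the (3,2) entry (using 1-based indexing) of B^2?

Characteristic polynomial: μ^3 + 2μ^2 - 15μ = μ(μ - 3)(μ + 5), so the eigenvalues are -5, 0, 3.
μ=-5: eigenvector (1, 0, 0).
μ=3: eigenvector (-1, -1, 2).
μ=0: eigenvector (-1, -1, 1).
P = [[1, -1, -1], [0, -1, -1], [0, 2, 1]], D = diag(-5, 3, 0), P⁻¹ = [[1, -1, 0], [0, 1, 1], [0, -2, -1]].
B² = P·diag(25, 9, 0)·P⁻¹ = [[25, -34, -9], [0, -9, -9], [0, 18, 18]].
The requested entry is 18.

18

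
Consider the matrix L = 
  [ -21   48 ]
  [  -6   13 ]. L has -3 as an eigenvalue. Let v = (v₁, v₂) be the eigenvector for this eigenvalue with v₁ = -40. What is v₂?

-15

L + 3I = [[-18, 48], [-6, 16]].
Solving (L + 3I)v = 0 gives the eigenspace spanned by (-40, -15).
With v₁ = -40, v = (-40, -15), so v₂ = -15.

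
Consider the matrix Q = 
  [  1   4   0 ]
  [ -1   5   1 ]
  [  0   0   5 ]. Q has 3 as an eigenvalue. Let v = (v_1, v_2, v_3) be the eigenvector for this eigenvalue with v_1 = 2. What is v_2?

1

Q − 3I = [[-2, 4, 0], [-1, 2, 1], [0, 0, 2]].
Solving (Q − 3I)v = 0 gives the eigenspace spanned by (2, 1, 0).
With v_1 = 2, v = (2, 1, 0), so v_2 = 1.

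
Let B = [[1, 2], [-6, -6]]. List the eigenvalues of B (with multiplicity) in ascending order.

Characteristic polynomial: p(r) = r^2 + 5r + 6 = (r + 2)(r + 3).
Roots (with multiplicity): -3, -2.

-3, -2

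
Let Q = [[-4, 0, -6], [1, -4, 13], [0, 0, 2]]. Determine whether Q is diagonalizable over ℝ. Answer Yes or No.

Characteristic polynomial: p(s) = s^3 + 6s^2 - 32 = (s - 2)(s + 4)^2.
s = -4 has algebraic multiplicity 2; rank(Q + 4I) = 2, so geometric multiplicity = 1.
Geometric multiplicity < algebraic multiplicity, so Q is not diagonalizable.

No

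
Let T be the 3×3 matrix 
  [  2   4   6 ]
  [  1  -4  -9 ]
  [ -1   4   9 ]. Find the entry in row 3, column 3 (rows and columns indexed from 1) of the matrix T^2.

Characteristic polynomial: r^3 - 7r^2 + 12r = r(r - 4)(r - 3), so the eigenvalues are 0, 3, 4.
r=3: eigenvector (2, -1, 1).
r=4: eigenvector (1, -1, 1).
r=0: eigenvector (-1, 2, -1).
P = [[2, 1, -1], [-1, -1, 2], [1, 1, -1]], D = diag(3, 4, 0), P⁻¹ = [[1, 0, -1], [-1, 1, 3], [0, 1, 1]].
T² = P·diag(9, 16, 0)·P⁻¹ = [[2, 16, 30], [7, -16, -39], [-7, 16, 39]].
The requested entry is 39.

39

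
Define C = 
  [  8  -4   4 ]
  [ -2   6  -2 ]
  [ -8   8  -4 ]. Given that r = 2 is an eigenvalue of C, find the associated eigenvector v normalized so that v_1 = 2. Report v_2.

C − 2I = [[6, -4, 4], [-2, 4, -2], [-8, 8, -6]].
Solving (C − 2I)v = 0 gives the eigenspace spanned by (2, -1, -4).
With v_1 = 2, v = (2, -1, -4), so v_2 = -1.

-1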